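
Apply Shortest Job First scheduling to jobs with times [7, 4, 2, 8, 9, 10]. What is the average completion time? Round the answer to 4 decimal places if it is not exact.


SJF order (ascending): [2, 4, 7, 8, 9, 10]
Completion times:
  Job 1: burst=2, C=2
  Job 2: burst=4, C=6
  Job 3: burst=7, C=13
  Job 4: burst=8, C=21
  Job 5: burst=9, C=30
  Job 6: burst=10, C=40
Average completion = 112/6 = 18.6667

18.6667


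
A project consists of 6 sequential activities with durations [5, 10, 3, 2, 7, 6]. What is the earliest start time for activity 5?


Activity 5 starts after activities 1 through 4 complete.
Predecessor durations: [5, 10, 3, 2]
ES = 5 + 10 + 3 + 2 = 20

20


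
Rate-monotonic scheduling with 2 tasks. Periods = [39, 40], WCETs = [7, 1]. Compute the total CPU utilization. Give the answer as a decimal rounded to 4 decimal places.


Compute individual utilizations (exact fractions):
  Task 1: C/T = 7/39 (approx. 0.1795)
  Task 2: C/T = 1/40 (approx. 0.025)
Total utilization U = 7/39 + 1/40 = 319/1560
Rounded to 4 decimal places: U = 0.2045
RM (Liu & Layland) bound for 2 tasks = 0.828427; compare with U = 319/1560 (approx. 0.204487)
U <= bound, so schedulable by RM sufficient condition.

0.2045


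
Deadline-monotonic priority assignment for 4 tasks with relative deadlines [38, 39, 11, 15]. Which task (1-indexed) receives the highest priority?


Sort tasks by relative deadline (ascending):
  Task 3: deadline = 11
  Task 4: deadline = 15
  Task 1: deadline = 38
  Task 2: deadline = 39
Priority order (highest first): [3, 4, 1, 2]
Highest priority task = 3

3


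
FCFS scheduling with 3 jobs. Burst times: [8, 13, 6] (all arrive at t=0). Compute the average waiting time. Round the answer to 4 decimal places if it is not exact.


FCFS order (as given): [8, 13, 6]
Waiting times:
  Job 1: wait = 0
  Job 2: wait = 8
  Job 3: wait = 21
Sum of waiting times = 29
Average waiting time = 29/3 = 9.6667

9.6667


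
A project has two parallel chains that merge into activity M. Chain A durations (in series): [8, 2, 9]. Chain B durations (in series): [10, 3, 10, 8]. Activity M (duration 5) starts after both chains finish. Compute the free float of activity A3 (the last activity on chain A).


ES(A3) = sum of predecessors on chain A = 10
EF(A3) = ES + duration = 10 + 9 = 19
Successor of A3 is M. ES(M) = max(sum(A), sum(B)) = max(19, 31) = 31
Free float = ES(successor) - EF(current) = 31 - 19 = 12

12


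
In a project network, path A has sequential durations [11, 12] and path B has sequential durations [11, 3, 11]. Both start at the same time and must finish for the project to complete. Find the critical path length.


Path A total = 11 + 12 = 23
Path B total = 11 + 3 + 11 = 25
Critical path = longest path = max(23, 25) = 25

25


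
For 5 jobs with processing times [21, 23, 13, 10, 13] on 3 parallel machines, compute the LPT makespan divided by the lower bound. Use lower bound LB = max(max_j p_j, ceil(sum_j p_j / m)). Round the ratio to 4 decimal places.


LPT order: [23, 21, 13, 13, 10]
Machine loads after assignment: [23, 31, 26]
LPT makespan = 31
Lower bound = max(max_job, ceil(total/3)) = max(23, 27) = 27
Ratio = 31 / 27 = 1.1481

1.1481


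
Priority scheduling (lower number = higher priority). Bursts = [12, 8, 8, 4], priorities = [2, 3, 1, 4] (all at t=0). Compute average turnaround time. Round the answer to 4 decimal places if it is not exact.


Sort by priority (ascending = highest first):
Order: [(1, 8), (2, 12), (3, 8), (4, 4)]
Completion times:
  Priority 1, burst=8, C=8
  Priority 2, burst=12, C=20
  Priority 3, burst=8, C=28
  Priority 4, burst=4, C=32
Average turnaround = 88/4 = 22.0

22.0


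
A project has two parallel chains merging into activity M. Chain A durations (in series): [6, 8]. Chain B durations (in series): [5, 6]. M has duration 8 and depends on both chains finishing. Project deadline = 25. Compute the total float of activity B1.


Forward pass: ES(B1) = sum of predecessors on chain B = 0
EF = ES + duration = 0 + 5 = 5
Backward pass: LF(M) = deadline = 25; LS(M) = 25 - 8 = 17
LF(B1) = LS(M) - sum(successors on chain B) = 17 - 6 = 11
LS = LF - duration = 11 - 5 = 6
Total float = LS - ES = 6 - 0 = 6

6


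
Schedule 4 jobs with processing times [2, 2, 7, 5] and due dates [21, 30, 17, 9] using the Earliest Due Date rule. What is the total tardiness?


Sort by due date (EDD order): [(5, 9), (7, 17), (2, 21), (2, 30)]
Compute completion times and tardiness:
  Job 1: p=5, d=9, C=5, tardiness=max(0,5-9)=0
  Job 2: p=7, d=17, C=12, tardiness=max(0,12-17)=0
  Job 3: p=2, d=21, C=14, tardiness=max(0,14-21)=0
  Job 4: p=2, d=30, C=16, tardiness=max(0,16-30)=0
Total tardiness = 0

0


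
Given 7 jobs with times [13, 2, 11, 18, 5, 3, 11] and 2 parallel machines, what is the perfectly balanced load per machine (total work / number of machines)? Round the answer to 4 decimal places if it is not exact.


Total processing time = 13 + 2 + 11 + 18 + 5 + 3 + 11 = 63
Number of machines = 2
Ideal balanced load = 63 / 2 = 31.5

31.5


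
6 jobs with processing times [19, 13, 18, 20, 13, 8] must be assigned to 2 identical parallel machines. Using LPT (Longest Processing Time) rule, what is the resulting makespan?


Sort jobs in decreasing order (LPT): [20, 19, 18, 13, 13, 8]
Assign each job to the least loaded machine:
  Machine 1: jobs [20, 13, 13], load = 46
  Machine 2: jobs [19, 18, 8], load = 45
Makespan = max load = 46

46


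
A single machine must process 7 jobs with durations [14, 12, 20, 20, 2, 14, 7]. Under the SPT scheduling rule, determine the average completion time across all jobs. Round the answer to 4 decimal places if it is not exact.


Sort jobs by processing time (SPT order): [2, 7, 12, 14, 14, 20, 20]
Compute completion times sequentially:
  Job 1: processing = 2, completes at 2
  Job 2: processing = 7, completes at 9
  Job 3: processing = 12, completes at 21
  Job 4: processing = 14, completes at 35
  Job 5: processing = 14, completes at 49
  Job 6: processing = 20, completes at 69
  Job 7: processing = 20, completes at 89
Sum of completion times = 274
Average completion time = 274/7 = 39.1429

39.1429


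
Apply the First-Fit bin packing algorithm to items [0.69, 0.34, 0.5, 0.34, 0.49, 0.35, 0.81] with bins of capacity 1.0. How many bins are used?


Place items sequentially using First-Fit:
  Item 0.69 -> new Bin 1
  Item 0.34 -> new Bin 2
  Item 0.5 -> Bin 2 (now 0.84)
  Item 0.34 -> new Bin 3
  Item 0.49 -> Bin 3 (now 0.83)
  Item 0.35 -> new Bin 4
  Item 0.81 -> new Bin 5
Total bins used = 5

5


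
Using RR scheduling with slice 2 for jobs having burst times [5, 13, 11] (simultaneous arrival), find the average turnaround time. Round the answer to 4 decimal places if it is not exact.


Time quantum = 2
Execution trace:
  J1 runs 2 units, time = 2
  J2 runs 2 units, time = 4
  J3 runs 2 units, time = 6
  J1 runs 2 units, time = 8
  J2 runs 2 units, time = 10
  J3 runs 2 units, time = 12
  J1 runs 1 units, time = 13
  J2 runs 2 units, time = 15
  J3 runs 2 units, time = 17
  J2 runs 2 units, time = 19
  J3 runs 2 units, time = 21
  J2 runs 2 units, time = 23
  J3 runs 2 units, time = 25
  J2 runs 2 units, time = 27
  J3 runs 1 units, time = 28
  J2 runs 1 units, time = 29
Finish times: [13, 29, 28]
Average turnaround = 70/3 = 23.3333

23.3333


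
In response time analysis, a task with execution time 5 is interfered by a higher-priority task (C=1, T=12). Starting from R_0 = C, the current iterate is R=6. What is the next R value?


R_next = C + ceil(R_prev / T_hp) * C_hp
ceil(6 / 12) = ceil(0.5) = 1
Interference = 1 * 1 = 1
R_next = 5 + 1 = 6
R_next = R_prev, so the iteration has converged (response time = 6).

6


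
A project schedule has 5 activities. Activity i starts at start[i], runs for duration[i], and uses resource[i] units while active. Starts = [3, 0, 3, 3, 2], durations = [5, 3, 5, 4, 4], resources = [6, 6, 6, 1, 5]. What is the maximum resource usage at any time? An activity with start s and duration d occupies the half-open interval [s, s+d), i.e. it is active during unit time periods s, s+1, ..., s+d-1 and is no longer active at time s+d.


Each activity i is active on [start_i, start_i + duration_i).
Compute total resource usage per time slot:
  t=0: active resources = [6], total = 6
  t=1: active resources = [6], total = 6
  t=2: active resources = [6, 5], total = 11
  t=3: active resources = [6, 6, 1, 5], total = 18
  t=4: active resources = [6, 6, 1, 5], total = 18
  t=5: active resources = [6, 6, 1, 5], total = 18
  t=6: active resources = [6, 6, 1], total = 13
  t=7: active resources = [6, 6], total = 12
Peak resource demand = 18

18


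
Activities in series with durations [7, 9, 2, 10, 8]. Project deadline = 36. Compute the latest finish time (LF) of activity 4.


LF(activity 4) = deadline - sum of successor durations
Successors: activities 5 through 5 with durations [8]
Sum of successor durations = 8
LF = 36 - 8 = 28

28


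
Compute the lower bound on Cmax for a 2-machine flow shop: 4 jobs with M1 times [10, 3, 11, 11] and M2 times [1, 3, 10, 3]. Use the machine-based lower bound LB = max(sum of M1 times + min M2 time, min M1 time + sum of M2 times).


LB1 = sum(M1 times) + min(M2 times) = 35 + 1 = 36
LB2 = min(M1 times) + sum(M2 times) = 3 + 17 = 20
Lower bound = max(LB1, LB2) = max(36, 20) = 36

36


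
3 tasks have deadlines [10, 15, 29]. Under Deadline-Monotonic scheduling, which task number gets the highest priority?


Sort tasks by relative deadline (ascending):
  Task 1: deadline = 10
  Task 2: deadline = 15
  Task 3: deadline = 29
Priority order (highest first): [1, 2, 3]
Highest priority task = 1

1


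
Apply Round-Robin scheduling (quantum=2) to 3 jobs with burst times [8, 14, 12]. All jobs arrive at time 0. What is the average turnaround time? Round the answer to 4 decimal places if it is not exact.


Time quantum = 2
Execution trace:
  J1 runs 2 units, time = 2
  J2 runs 2 units, time = 4
  J3 runs 2 units, time = 6
  J1 runs 2 units, time = 8
  J2 runs 2 units, time = 10
  J3 runs 2 units, time = 12
  J1 runs 2 units, time = 14
  J2 runs 2 units, time = 16
  J3 runs 2 units, time = 18
  J1 runs 2 units, time = 20
  J2 runs 2 units, time = 22
  J3 runs 2 units, time = 24
  J2 runs 2 units, time = 26
  J3 runs 2 units, time = 28
  J2 runs 2 units, time = 30
  J3 runs 2 units, time = 32
  J2 runs 2 units, time = 34
Finish times: [20, 34, 32]
Average turnaround = 86/3 = 28.6667

28.6667


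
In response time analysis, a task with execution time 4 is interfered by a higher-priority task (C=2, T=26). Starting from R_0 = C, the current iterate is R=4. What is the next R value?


R_next = C + ceil(R_prev / T_hp) * C_hp
ceil(4 / 26) = ceil(0.1538) = 1
Interference = 1 * 2 = 2
R_next = 4 + 2 = 6

6


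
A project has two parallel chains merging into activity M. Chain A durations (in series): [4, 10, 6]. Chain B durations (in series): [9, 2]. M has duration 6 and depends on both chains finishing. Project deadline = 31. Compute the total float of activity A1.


Forward pass: ES(A1) = sum of predecessors on chain A = 0
EF = ES + duration = 0 + 4 = 4
Backward pass: LF(M) = deadline = 31; LS(M) = 31 - 6 = 25
LF(A1) = LS(M) - sum(successors on chain A) = 25 - 16 = 9
LS = LF - duration = 9 - 4 = 5
Total float = LS - ES = 5 - 0 = 5

5


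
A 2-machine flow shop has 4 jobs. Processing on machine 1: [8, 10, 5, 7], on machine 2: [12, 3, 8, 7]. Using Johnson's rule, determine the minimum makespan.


Apply Johnson's rule:
  Group 1 (a <= b): [(3, 5, 8), (4, 7, 7), (1, 8, 12)]
  Group 2 (a > b): [(2, 10, 3)]
Optimal job order: [3, 4, 1, 2]
Schedule:
  Job 3: M1 done at 5, M2 done at 13
  Job 4: M1 done at 12, M2 done at 20
  Job 1: M1 done at 20, M2 done at 32
  Job 2: M1 done at 30, M2 done at 35
Makespan = 35

35


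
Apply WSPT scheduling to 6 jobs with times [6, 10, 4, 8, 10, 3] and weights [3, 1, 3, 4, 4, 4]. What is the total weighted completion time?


Compute p/w ratios and sort ascending (WSPT): [(3, 4), (4, 3), (6, 3), (8, 4), (10, 4), (10, 1)]
Compute weighted completion times:
  Job (p=3,w=4): C=3, w*C=4*3=12
  Job (p=4,w=3): C=7, w*C=3*7=21
  Job (p=6,w=3): C=13, w*C=3*13=39
  Job (p=8,w=4): C=21, w*C=4*21=84
  Job (p=10,w=4): C=31, w*C=4*31=124
  Job (p=10,w=1): C=41, w*C=1*41=41
Total weighted completion time = 321

321


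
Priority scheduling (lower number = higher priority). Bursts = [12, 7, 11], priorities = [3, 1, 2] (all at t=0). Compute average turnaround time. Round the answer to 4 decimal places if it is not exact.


Sort by priority (ascending = highest first):
Order: [(1, 7), (2, 11), (3, 12)]
Completion times:
  Priority 1, burst=7, C=7
  Priority 2, burst=11, C=18
  Priority 3, burst=12, C=30
Average turnaround = 55/3 = 18.3333

18.3333


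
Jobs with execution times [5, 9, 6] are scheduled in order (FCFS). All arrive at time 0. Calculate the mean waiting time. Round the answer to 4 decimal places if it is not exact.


FCFS order (as given): [5, 9, 6]
Waiting times:
  Job 1: wait = 0
  Job 2: wait = 5
  Job 3: wait = 14
Sum of waiting times = 19
Average waiting time = 19/3 = 6.3333

6.3333


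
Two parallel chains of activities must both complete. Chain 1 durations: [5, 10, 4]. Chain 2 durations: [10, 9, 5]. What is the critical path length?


Path A total = 5 + 10 + 4 = 19
Path B total = 10 + 9 + 5 = 24
Critical path = longest path = max(19, 24) = 24

24


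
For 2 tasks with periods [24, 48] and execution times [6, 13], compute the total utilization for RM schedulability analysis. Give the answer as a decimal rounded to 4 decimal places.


Compute individual utilizations (exact fractions):
  Task 1: C/T = 6/24 = 1/4 (approx. 0.25)
  Task 2: C/T = 13/48 (approx. 0.2708)
Total utilization U = 1/4 + 13/48 = 25/48
Rounded to 4 decimal places: U = 0.5208
RM (Liu & Layland) bound for 2 tasks = 0.828427; compare with U = 25/48 (approx. 0.520833)
U <= bound, so schedulable by RM sufficient condition.

0.5208


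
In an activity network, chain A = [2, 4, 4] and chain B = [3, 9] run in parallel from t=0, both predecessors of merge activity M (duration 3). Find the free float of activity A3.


ES(A3) = sum of predecessors on chain A = 6
EF(A3) = ES + duration = 6 + 4 = 10
Successor of A3 is M. ES(M) = max(sum(A), sum(B)) = max(10, 12) = 12
Free float = ES(successor) - EF(current) = 12 - 10 = 2

2


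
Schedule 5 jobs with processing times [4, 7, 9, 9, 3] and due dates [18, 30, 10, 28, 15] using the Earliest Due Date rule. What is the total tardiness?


Sort by due date (EDD order): [(9, 10), (3, 15), (4, 18), (9, 28), (7, 30)]
Compute completion times and tardiness:
  Job 1: p=9, d=10, C=9, tardiness=max(0,9-10)=0
  Job 2: p=3, d=15, C=12, tardiness=max(0,12-15)=0
  Job 3: p=4, d=18, C=16, tardiness=max(0,16-18)=0
  Job 4: p=9, d=28, C=25, tardiness=max(0,25-28)=0
  Job 5: p=7, d=30, C=32, tardiness=max(0,32-30)=2
Total tardiness = 2

2


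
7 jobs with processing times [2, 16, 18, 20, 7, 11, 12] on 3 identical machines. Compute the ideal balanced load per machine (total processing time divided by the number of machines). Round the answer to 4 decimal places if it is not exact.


Total processing time = 2 + 16 + 18 + 20 + 7 + 11 + 12 = 86
Number of machines = 3
Ideal balanced load = 86 / 3 = 28.6667

28.6667


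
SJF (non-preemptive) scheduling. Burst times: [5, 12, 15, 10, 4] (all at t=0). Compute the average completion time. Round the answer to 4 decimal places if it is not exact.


SJF order (ascending): [4, 5, 10, 12, 15]
Completion times:
  Job 1: burst=4, C=4
  Job 2: burst=5, C=9
  Job 3: burst=10, C=19
  Job 4: burst=12, C=31
  Job 5: burst=15, C=46
Average completion = 109/5 = 21.8

21.8


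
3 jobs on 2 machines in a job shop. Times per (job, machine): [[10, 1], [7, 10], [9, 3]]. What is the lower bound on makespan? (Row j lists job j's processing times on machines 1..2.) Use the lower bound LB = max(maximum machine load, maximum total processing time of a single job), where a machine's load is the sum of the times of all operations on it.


Machine loads:
  Machine 1: 10 + 7 + 9 = 26
  Machine 2: 1 + 10 + 3 = 14
Max machine load = 26
Job totals:
  Job 1: 11
  Job 2: 17
  Job 3: 12
Max job total = 17
Lower bound = max(26, 17) = 26

26


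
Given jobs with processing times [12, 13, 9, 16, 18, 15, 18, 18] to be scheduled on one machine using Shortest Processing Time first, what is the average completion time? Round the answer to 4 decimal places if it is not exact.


Sort jobs by processing time (SPT order): [9, 12, 13, 15, 16, 18, 18, 18]
Compute completion times sequentially:
  Job 1: processing = 9, completes at 9
  Job 2: processing = 12, completes at 21
  Job 3: processing = 13, completes at 34
  Job 4: processing = 15, completes at 49
  Job 5: processing = 16, completes at 65
  Job 6: processing = 18, completes at 83
  Job 7: processing = 18, completes at 101
  Job 8: processing = 18, completes at 119
Sum of completion times = 481
Average completion time = 481/8 = 60.125

60.125


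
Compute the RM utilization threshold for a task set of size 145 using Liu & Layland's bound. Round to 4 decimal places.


Compute 2^(1/145) = 1.0047917694
Subtract 1: 1.0047917694 - 1 = 0.0047917694
Multiply by n: 145 * 0.0047917694 = 0.6948065630
Round to 4 dp: 0.6948

0.6948


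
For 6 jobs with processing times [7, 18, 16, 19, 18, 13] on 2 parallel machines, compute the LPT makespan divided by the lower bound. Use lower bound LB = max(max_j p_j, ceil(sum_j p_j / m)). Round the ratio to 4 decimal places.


LPT order: [19, 18, 18, 16, 13, 7]
Machine loads after assignment: [48, 43]
LPT makespan = 48
Lower bound = max(max_job, ceil(total/2)) = max(19, 46) = 46
Ratio = 48 / 46 = 1.0435

1.0435


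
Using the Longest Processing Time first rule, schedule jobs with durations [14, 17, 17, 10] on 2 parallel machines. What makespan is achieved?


Sort jobs in decreasing order (LPT): [17, 17, 14, 10]
Assign each job to the least loaded machine:
  Machine 1: jobs [17, 14], load = 31
  Machine 2: jobs [17, 10], load = 27
Makespan = max load = 31

31


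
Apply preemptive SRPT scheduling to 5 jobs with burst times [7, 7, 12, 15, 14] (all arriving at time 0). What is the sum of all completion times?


Since all jobs arrive at t=0, SRPT equals SPT ordering.
SPT order: [7, 7, 12, 14, 15]
Completion times:
  Job 1: p=7, C=7
  Job 2: p=7, C=14
  Job 3: p=12, C=26
  Job 4: p=14, C=40
  Job 5: p=15, C=55
Total completion time = 7 + 14 + 26 + 40 + 55 = 142

142


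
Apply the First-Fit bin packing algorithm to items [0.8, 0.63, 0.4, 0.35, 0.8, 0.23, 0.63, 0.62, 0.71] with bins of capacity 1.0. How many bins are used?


Place items sequentially using First-Fit:
  Item 0.8 -> new Bin 1
  Item 0.63 -> new Bin 2
  Item 0.4 -> new Bin 3
  Item 0.35 -> Bin 2 (now 0.98)
  Item 0.8 -> new Bin 4
  Item 0.23 -> Bin 3 (now 0.63)
  Item 0.63 -> new Bin 5
  Item 0.62 -> new Bin 6
  Item 0.71 -> new Bin 7
Total bins used = 7

7


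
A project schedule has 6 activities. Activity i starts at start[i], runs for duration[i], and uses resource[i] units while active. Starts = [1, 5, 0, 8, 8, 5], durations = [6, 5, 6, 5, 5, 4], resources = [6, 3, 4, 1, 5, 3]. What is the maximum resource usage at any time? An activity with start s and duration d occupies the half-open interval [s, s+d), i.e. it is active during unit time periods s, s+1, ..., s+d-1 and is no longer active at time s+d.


Each activity i is active on [start_i, start_i + duration_i).
Compute total resource usage per time slot:
  t=0: active resources = [4], total = 4
  t=1: active resources = [6, 4], total = 10
  t=2: active resources = [6, 4], total = 10
  t=3: active resources = [6, 4], total = 10
  t=4: active resources = [6, 4], total = 10
  t=5: active resources = [6, 3, 4, 3], total = 16
  t=6: active resources = [6, 3, 3], total = 12
  t=7: active resources = [3, 3], total = 6
  t=8: active resources = [3, 1, 5, 3], total = 12
  t=9: active resources = [3, 1, 5], total = 9
  t=10: active resources = [1, 5], total = 6
  t=11: active resources = [1, 5], total = 6
  t=12: active resources = [1, 5], total = 6
Peak resource demand = 16

16


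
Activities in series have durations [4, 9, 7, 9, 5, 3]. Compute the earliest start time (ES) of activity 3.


Activity 3 starts after activities 1 through 2 complete.
Predecessor durations: [4, 9]
ES = 4 + 9 = 13

13


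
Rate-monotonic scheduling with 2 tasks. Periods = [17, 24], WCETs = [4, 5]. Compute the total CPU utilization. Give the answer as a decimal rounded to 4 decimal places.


Compute individual utilizations (exact fractions):
  Task 1: C/T = 4/17 (approx. 0.2353)
  Task 2: C/T = 5/24 (approx. 0.2083)
Total utilization U = 4/17 + 5/24 = 181/408
Rounded to 4 decimal places: U = 0.4436
RM (Liu & Layland) bound for 2 tasks = 0.828427; compare with U = 181/408 (approx. 0.443627)
U <= bound, so schedulable by RM sufficient condition.

0.4436


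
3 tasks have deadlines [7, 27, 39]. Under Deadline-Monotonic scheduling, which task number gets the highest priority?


Sort tasks by relative deadline (ascending):
  Task 1: deadline = 7
  Task 2: deadline = 27
  Task 3: deadline = 39
Priority order (highest first): [1, 2, 3]
Highest priority task = 1

1


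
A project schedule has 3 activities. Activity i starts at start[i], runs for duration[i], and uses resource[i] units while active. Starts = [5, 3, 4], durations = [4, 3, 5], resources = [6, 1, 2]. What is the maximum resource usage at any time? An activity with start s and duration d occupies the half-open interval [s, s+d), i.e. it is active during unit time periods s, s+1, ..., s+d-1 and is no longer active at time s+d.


Each activity i is active on [start_i, start_i + duration_i).
Compute total resource usage per time slot:
  t=0: active resources = [], total = 0
  t=1: active resources = [], total = 0
  t=2: active resources = [], total = 0
  t=3: active resources = [1], total = 1
  t=4: active resources = [1, 2], total = 3
  t=5: active resources = [6, 1, 2], total = 9
  t=6: active resources = [6, 2], total = 8
  t=7: active resources = [6, 2], total = 8
  t=8: active resources = [6, 2], total = 8
Peak resource demand = 9

9


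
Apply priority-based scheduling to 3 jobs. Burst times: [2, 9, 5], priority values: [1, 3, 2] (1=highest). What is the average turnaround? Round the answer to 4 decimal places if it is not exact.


Sort by priority (ascending = highest first):
Order: [(1, 2), (2, 5), (3, 9)]
Completion times:
  Priority 1, burst=2, C=2
  Priority 2, burst=5, C=7
  Priority 3, burst=9, C=16
Average turnaround = 25/3 = 8.3333

8.3333


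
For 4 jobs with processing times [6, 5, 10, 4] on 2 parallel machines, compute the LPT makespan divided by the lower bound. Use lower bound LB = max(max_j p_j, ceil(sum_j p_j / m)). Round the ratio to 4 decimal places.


LPT order: [10, 6, 5, 4]
Machine loads after assignment: [14, 11]
LPT makespan = 14
Lower bound = max(max_job, ceil(total/2)) = max(10, 13) = 13
Ratio = 14 / 13 = 1.0769

1.0769


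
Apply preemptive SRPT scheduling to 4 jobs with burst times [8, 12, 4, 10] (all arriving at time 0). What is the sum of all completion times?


Since all jobs arrive at t=0, SRPT equals SPT ordering.
SPT order: [4, 8, 10, 12]
Completion times:
  Job 1: p=4, C=4
  Job 2: p=8, C=12
  Job 3: p=10, C=22
  Job 4: p=12, C=34
Total completion time = 4 + 12 + 22 + 34 = 72

72


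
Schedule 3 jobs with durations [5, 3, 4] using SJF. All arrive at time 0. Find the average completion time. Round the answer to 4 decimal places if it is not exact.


SJF order (ascending): [3, 4, 5]
Completion times:
  Job 1: burst=3, C=3
  Job 2: burst=4, C=7
  Job 3: burst=5, C=12
Average completion = 22/3 = 7.3333

7.3333


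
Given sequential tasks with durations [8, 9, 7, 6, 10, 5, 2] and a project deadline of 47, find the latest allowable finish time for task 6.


LF(activity 6) = deadline - sum of successor durations
Successors: activities 7 through 7 with durations [2]
Sum of successor durations = 2
LF = 47 - 2 = 45

45


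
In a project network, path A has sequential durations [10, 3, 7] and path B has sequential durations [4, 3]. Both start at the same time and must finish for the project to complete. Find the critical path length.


Path A total = 10 + 3 + 7 = 20
Path B total = 4 + 3 = 7
Critical path = longest path = max(20, 7) = 20

20


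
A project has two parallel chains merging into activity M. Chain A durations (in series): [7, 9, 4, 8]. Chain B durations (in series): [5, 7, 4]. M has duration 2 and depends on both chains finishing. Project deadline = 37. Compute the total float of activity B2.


Forward pass: ES(B2) = sum of predecessors on chain B = 5
EF = ES + duration = 5 + 7 = 12
Backward pass: LF(M) = deadline = 37; LS(M) = 37 - 2 = 35
LF(B2) = LS(M) - sum(successors on chain B) = 35 - 4 = 31
LS = LF - duration = 31 - 7 = 24
Total float = LS - ES = 24 - 5 = 19

19


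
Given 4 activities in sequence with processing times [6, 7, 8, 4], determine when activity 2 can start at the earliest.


Activity 2 starts after activities 1 through 1 complete.
Predecessor durations: [6]
ES = 6 = 6

6


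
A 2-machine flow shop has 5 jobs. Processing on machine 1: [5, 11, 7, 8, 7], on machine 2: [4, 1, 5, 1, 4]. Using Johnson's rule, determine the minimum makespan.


Apply Johnson's rule:
  Group 1 (a <= b): []
  Group 2 (a > b): [(3, 7, 5), (1, 5, 4), (5, 7, 4), (2, 11, 1), (4, 8, 1)]
Optimal job order: [3, 1, 5, 2, 4]
Schedule:
  Job 3: M1 done at 7, M2 done at 12
  Job 1: M1 done at 12, M2 done at 16
  Job 5: M1 done at 19, M2 done at 23
  Job 2: M1 done at 30, M2 done at 31
  Job 4: M1 done at 38, M2 done at 39
Makespan = 39

39


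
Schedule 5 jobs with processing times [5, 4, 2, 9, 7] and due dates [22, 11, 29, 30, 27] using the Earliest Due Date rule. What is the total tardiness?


Sort by due date (EDD order): [(4, 11), (5, 22), (7, 27), (2, 29), (9, 30)]
Compute completion times and tardiness:
  Job 1: p=4, d=11, C=4, tardiness=max(0,4-11)=0
  Job 2: p=5, d=22, C=9, tardiness=max(0,9-22)=0
  Job 3: p=7, d=27, C=16, tardiness=max(0,16-27)=0
  Job 4: p=2, d=29, C=18, tardiness=max(0,18-29)=0
  Job 5: p=9, d=30, C=27, tardiness=max(0,27-30)=0
Total tardiness = 0

0


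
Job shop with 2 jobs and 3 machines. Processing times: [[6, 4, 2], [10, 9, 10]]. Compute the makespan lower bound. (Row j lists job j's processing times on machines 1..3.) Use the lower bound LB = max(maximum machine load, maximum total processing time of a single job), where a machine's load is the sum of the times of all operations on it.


Machine loads:
  Machine 1: 6 + 10 = 16
  Machine 2: 4 + 9 = 13
  Machine 3: 2 + 10 = 12
Max machine load = 16
Job totals:
  Job 1: 12
  Job 2: 29
Max job total = 29
Lower bound = max(16, 29) = 29

29


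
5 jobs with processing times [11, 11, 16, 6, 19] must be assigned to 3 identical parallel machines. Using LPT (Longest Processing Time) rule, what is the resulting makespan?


Sort jobs in decreasing order (LPT): [19, 16, 11, 11, 6]
Assign each job to the least loaded machine:
  Machine 1: jobs [19], load = 19
  Machine 2: jobs [16, 6], load = 22
  Machine 3: jobs [11, 11], load = 22
Makespan = max load = 22

22


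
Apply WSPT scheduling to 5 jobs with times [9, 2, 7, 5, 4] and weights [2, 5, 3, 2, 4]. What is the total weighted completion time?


Compute p/w ratios and sort ascending (WSPT): [(2, 5), (4, 4), (7, 3), (5, 2), (9, 2)]
Compute weighted completion times:
  Job (p=2,w=5): C=2, w*C=5*2=10
  Job (p=4,w=4): C=6, w*C=4*6=24
  Job (p=7,w=3): C=13, w*C=3*13=39
  Job (p=5,w=2): C=18, w*C=2*18=36
  Job (p=9,w=2): C=27, w*C=2*27=54
Total weighted completion time = 163

163


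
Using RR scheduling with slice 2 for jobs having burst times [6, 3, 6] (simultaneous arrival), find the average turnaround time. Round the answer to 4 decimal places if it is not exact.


Time quantum = 2
Execution trace:
  J1 runs 2 units, time = 2
  J2 runs 2 units, time = 4
  J3 runs 2 units, time = 6
  J1 runs 2 units, time = 8
  J2 runs 1 units, time = 9
  J3 runs 2 units, time = 11
  J1 runs 2 units, time = 13
  J3 runs 2 units, time = 15
Finish times: [13, 9, 15]
Average turnaround = 37/3 = 12.3333

12.3333


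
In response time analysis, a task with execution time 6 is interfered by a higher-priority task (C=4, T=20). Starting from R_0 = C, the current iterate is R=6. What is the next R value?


R_next = C + ceil(R_prev / T_hp) * C_hp
ceil(6 / 20) = ceil(0.3) = 1
Interference = 1 * 4 = 4
R_next = 6 + 4 = 10

10


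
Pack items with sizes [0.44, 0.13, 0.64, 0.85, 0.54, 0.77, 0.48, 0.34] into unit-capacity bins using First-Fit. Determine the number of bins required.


Place items sequentially using First-Fit:
  Item 0.44 -> new Bin 1
  Item 0.13 -> Bin 1 (now 0.57)
  Item 0.64 -> new Bin 2
  Item 0.85 -> new Bin 3
  Item 0.54 -> new Bin 4
  Item 0.77 -> new Bin 5
  Item 0.48 -> new Bin 6
  Item 0.34 -> Bin 1 (now 0.91)
Total bins used = 6

6


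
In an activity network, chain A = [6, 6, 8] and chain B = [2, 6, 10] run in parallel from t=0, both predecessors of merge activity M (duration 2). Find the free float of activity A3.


ES(A3) = sum of predecessors on chain A = 12
EF(A3) = ES + duration = 12 + 8 = 20
Successor of A3 is M. ES(M) = max(sum(A), sum(B)) = max(20, 18) = 20
Free float = ES(successor) - EF(current) = 20 - 20 = 0

0


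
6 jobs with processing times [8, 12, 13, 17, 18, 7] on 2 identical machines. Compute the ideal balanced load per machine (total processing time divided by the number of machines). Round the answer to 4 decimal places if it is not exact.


Total processing time = 8 + 12 + 13 + 17 + 18 + 7 = 75
Number of machines = 2
Ideal balanced load = 75 / 2 = 37.5

37.5


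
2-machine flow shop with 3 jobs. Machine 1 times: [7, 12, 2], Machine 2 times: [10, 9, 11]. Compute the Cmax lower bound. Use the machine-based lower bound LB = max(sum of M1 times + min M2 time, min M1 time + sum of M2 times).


LB1 = sum(M1 times) + min(M2 times) = 21 + 9 = 30
LB2 = min(M1 times) + sum(M2 times) = 2 + 30 = 32
Lower bound = max(LB1, LB2) = max(30, 32) = 32

32


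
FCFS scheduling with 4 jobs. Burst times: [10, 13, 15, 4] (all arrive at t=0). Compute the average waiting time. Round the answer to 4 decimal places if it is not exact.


FCFS order (as given): [10, 13, 15, 4]
Waiting times:
  Job 1: wait = 0
  Job 2: wait = 10
  Job 3: wait = 23
  Job 4: wait = 38
Sum of waiting times = 71
Average waiting time = 71/4 = 17.75

17.75


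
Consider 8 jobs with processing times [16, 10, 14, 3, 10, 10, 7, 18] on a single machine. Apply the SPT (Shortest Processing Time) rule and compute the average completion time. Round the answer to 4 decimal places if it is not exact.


Sort jobs by processing time (SPT order): [3, 7, 10, 10, 10, 14, 16, 18]
Compute completion times sequentially:
  Job 1: processing = 3, completes at 3
  Job 2: processing = 7, completes at 10
  Job 3: processing = 10, completes at 20
  Job 4: processing = 10, completes at 30
  Job 5: processing = 10, completes at 40
  Job 6: processing = 14, completes at 54
  Job 7: processing = 16, completes at 70
  Job 8: processing = 18, completes at 88
Sum of completion times = 315
Average completion time = 315/8 = 39.375

39.375


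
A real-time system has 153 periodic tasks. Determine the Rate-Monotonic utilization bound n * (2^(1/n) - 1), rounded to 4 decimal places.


Compute 2^(1/153) = 1.0045406514
Subtract 1: 1.0045406514 - 1 = 0.0045406514
Multiply by n: 153 * 0.0045406514 = 0.6947196642
Round to 4 dp: 0.6947

0.6947


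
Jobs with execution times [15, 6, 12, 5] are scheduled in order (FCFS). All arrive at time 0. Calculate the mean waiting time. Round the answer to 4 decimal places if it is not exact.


FCFS order (as given): [15, 6, 12, 5]
Waiting times:
  Job 1: wait = 0
  Job 2: wait = 15
  Job 3: wait = 21
  Job 4: wait = 33
Sum of waiting times = 69
Average waiting time = 69/4 = 17.25

17.25


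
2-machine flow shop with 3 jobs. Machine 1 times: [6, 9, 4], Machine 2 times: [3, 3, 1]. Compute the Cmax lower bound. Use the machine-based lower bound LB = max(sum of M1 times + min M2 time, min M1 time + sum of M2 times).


LB1 = sum(M1 times) + min(M2 times) = 19 + 1 = 20
LB2 = min(M1 times) + sum(M2 times) = 4 + 7 = 11
Lower bound = max(LB1, LB2) = max(20, 11) = 20

20


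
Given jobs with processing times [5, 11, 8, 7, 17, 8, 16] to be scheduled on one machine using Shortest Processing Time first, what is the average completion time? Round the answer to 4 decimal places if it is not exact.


Sort jobs by processing time (SPT order): [5, 7, 8, 8, 11, 16, 17]
Compute completion times sequentially:
  Job 1: processing = 5, completes at 5
  Job 2: processing = 7, completes at 12
  Job 3: processing = 8, completes at 20
  Job 4: processing = 8, completes at 28
  Job 5: processing = 11, completes at 39
  Job 6: processing = 16, completes at 55
  Job 7: processing = 17, completes at 72
Sum of completion times = 231
Average completion time = 231/7 = 33.0

33.0


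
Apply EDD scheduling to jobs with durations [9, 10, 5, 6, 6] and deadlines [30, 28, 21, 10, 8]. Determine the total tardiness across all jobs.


Sort by due date (EDD order): [(6, 8), (6, 10), (5, 21), (10, 28), (9, 30)]
Compute completion times and tardiness:
  Job 1: p=6, d=8, C=6, tardiness=max(0,6-8)=0
  Job 2: p=6, d=10, C=12, tardiness=max(0,12-10)=2
  Job 3: p=5, d=21, C=17, tardiness=max(0,17-21)=0
  Job 4: p=10, d=28, C=27, tardiness=max(0,27-28)=0
  Job 5: p=9, d=30, C=36, tardiness=max(0,36-30)=6
Total tardiness = 8

8


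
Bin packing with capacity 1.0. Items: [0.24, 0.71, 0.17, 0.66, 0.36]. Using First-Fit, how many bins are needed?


Place items sequentially using First-Fit:
  Item 0.24 -> new Bin 1
  Item 0.71 -> Bin 1 (now 0.95)
  Item 0.17 -> new Bin 2
  Item 0.66 -> Bin 2 (now 0.83)
  Item 0.36 -> new Bin 3
Total bins used = 3

3


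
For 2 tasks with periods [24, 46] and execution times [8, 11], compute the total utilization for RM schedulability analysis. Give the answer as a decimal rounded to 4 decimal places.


Compute individual utilizations (exact fractions):
  Task 1: C/T = 8/24 = 1/3 (approx. 0.3333)
  Task 2: C/T = 11/46 (approx. 0.2391)
Total utilization U = 1/3 + 11/46 = 79/138
Rounded to 4 decimal places: U = 0.5725
RM (Liu & Layland) bound for 2 tasks = 0.828427; compare with U = 79/138 (approx. 0.572464)
U <= bound, so schedulable by RM sufficient condition.

0.5725


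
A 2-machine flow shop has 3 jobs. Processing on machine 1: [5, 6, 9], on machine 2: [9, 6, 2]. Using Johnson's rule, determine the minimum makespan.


Apply Johnson's rule:
  Group 1 (a <= b): [(1, 5, 9), (2, 6, 6)]
  Group 2 (a > b): [(3, 9, 2)]
Optimal job order: [1, 2, 3]
Schedule:
  Job 1: M1 done at 5, M2 done at 14
  Job 2: M1 done at 11, M2 done at 20
  Job 3: M1 done at 20, M2 done at 22
Makespan = 22

22


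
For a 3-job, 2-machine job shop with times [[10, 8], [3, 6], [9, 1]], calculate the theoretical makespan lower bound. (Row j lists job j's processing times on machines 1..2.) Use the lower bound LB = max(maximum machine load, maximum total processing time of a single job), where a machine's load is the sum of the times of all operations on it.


Machine loads:
  Machine 1: 10 + 3 + 9 = 22
  Machine 2: 8 + 6 + 1 = 15
Max machine load = 22
Job totals:
  Job 1: 18
  Job 2: 9
  Job 3: 10
Max job total = 18
Lower bound = max(22, 18) = 22

22


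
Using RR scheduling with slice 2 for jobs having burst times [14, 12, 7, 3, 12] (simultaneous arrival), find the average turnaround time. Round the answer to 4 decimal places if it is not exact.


Time quantum = 2
Execution trace:
  J1 runs 2 units, time = 2
  J2 runs 2 units, time = 4
  J3 runs 2 units, time = 6
  J4 runs 2 units, time = 8
  J5 runs 2 units, time = 10
  J1 runs 2 units, time = 12
  J2 runs 2 units, time = 14
  J3 runs 2 units, time = 16
  J4 runs 1 units, time = 17
  J5 runs 2 units, time = 19
  J1 runs 2 units, time = 21
  J2 runs 2 units, time = 23
  J3 runs 2 units, time = 25
  J5 runs 2 units, time = 27
  J1 runs 2 units, time = 29
  J2 runs 2 units, time = 31
  J3 runs 1 units, time = 32
  J5 runs 2 units, time = 34
  J1 runs 2 units, time = 36
  J2 runs 2 units, time = 38
  J5 runs 2 units, time = 40
  J1 runs 2 units, time = 42
  J2 runs 2 units, time = 44
  J5 runs 2 units, time = 46
  J1 runs 2 units, time = 48
Finish times: [48, 44, 32, 17, 46]
Average turnaround = 187/5 = 37.4

37.4


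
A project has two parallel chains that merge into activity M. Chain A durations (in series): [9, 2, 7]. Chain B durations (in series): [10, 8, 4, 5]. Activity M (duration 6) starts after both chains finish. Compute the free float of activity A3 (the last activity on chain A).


ES(A3) = sum of predecessors on chain A = 11
EF(A3) = ES + duration = 11 + 7 = 18
Successor of A3 is M. ES(M) = max(sum(A), sum(B)) = max(18, 27) = 27
Free float = ES(successor) - EF(current) = 27 - 18 = 9

9


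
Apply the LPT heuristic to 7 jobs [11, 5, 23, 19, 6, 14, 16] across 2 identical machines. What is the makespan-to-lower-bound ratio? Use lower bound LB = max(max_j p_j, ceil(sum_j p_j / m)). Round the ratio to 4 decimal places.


LPT order: [23, 19, 16, 14, 11, 6, 5]
Machine loads after assignment: [48, 46]
LPT makespan = 48
Lower bound = max(max_job, ceil(total/2)) = max(23, 47) = 47
Ratio = 48 / 47 = 1.0213

1.0213


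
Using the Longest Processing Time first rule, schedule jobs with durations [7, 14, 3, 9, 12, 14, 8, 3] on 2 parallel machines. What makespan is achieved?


Sort jobs in decreasing order (LPT): [14, 14, 12, 9, 8, 7, 3, 3]
Assign each job to the least loaded machine:
  Machine 1: jobs [14, 12, 7, 3], load = 36
  Machine 2: jobs [14, 9, 8, 3], load = 34
Makespan = max load = 36

36


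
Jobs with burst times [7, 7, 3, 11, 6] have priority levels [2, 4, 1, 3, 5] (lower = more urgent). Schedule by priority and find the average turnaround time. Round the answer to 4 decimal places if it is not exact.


Sort by priority (ascending = highest first):
Order: [(1, 3), (2, 7), (3, 11), (4, 7), (5, 6)]
Completion times:
  Priority 1, burst=3, C=3
  Priority 2, burst=7, C=10
  Priority 3, burst=11, C=21
  Priority 4, burst=7, C=28
  Priority 5, burst=6, C=34
Average turnaround = 96/5 = 19.2

19.2


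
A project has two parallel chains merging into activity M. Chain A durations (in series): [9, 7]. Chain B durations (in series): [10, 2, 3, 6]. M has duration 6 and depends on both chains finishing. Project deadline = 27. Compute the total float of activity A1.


Forward pass: ES(A1) = sum of predecessors on chain A = 0
EF = ES + duration = 0 + 9 = 9
Backward pass: LF(M) = deadline = 27; LS(M) = 27 - 6 = 21
LF(A1) = LS(M) - sum(successors on chain A) = 21 - 7 = 14
LS = LF - duration = 14 - 9 = 5
Total float = LS - ES = 5 - 0 = 5

5


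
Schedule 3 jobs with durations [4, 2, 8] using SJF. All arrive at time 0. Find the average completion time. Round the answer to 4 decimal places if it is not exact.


SJF order (ascending): [2, 4, 8]
Completion times:
  Job 1: burst=2, C=2
  Job 2: burst=4, C=6
  Job 3: burst=8, C=14
Average completion = 22/3 = 7.3333

7.3333


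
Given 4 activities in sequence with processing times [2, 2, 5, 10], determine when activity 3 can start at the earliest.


Activity 3 starts after activities 1 through 2 complete.
Predecessor durations: [2, 2]
ES = 2 + 2 = 4

4


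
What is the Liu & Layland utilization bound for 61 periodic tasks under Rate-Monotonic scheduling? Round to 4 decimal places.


Compute 2^(1/61) = 1.0114278734
Subtract 1: 1.0114278734 - 1 = 0.0114278734
Multiply by n: 61 * 0.0114278734 = 0.6971002774
Round to 4 dp: 0.6971

0.6971


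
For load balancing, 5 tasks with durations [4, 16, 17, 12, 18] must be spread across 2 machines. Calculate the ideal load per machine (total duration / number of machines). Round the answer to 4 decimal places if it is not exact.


Total processing time = 4 + 16 + 17 + 12 + 18 = 67
Number of machines = 2
Ideal balanced load = 67 / 2 = 33.5

33.5
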